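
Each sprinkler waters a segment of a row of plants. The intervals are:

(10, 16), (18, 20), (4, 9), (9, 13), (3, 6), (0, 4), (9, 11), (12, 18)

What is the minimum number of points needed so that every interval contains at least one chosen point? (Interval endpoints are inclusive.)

3

Sort by right endpoint; whenever an interval is uncovered, place a point at its right end.
Sorted: [0,4] [3,6] [4,9] [9,11] [9,13] [10,16] [12,18] [18,20]
{[0,4],[3,6],[4,9]} hit by 4; {[9,11],[9,13],[10,16]} hit by 11; {[12,18],[18,20]} hit by 18.
Points: 4, 11, 18 (3 total).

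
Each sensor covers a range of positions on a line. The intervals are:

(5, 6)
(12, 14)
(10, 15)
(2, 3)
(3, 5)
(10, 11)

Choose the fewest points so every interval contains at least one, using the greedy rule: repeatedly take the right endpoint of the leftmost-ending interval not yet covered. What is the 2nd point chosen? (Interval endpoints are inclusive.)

Sorted: [2,3] [3,5] [5,6] [10,11] [12,14] [10,15]
{[2,3],[3,5]} hit by 3; {[5,6]} hit by 6; {[10,11]} hit by 11; {[12,14],[10,15]} hit by 14.
Points: 3, 6, 11, 14 (4 total).

6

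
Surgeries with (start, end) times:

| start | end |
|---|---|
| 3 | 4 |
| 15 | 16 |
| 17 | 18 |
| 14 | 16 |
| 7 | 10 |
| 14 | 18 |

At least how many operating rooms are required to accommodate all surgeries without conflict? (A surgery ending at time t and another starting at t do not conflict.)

3

Events (time:±→running): 3:+→1 4:-→0 7:+→1 10:-→0 14:+→1 14:+→2 15:+→3 … peak 3.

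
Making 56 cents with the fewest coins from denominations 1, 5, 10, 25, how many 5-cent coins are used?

1

56 = 2×25 + 1×5 + 1×1
Count of 5: 1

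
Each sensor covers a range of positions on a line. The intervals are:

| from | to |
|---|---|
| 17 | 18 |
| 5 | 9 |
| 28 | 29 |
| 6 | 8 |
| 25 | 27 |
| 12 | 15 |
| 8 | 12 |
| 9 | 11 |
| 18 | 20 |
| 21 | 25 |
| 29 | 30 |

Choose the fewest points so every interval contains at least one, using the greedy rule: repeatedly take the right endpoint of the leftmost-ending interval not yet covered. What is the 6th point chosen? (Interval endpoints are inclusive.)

Sorted: [6,8] [5,9] [9,11] [8,12] [12,15] [17,18] [18,20] [21,25] [25,27] [28,29] [29,30]
{[6,8],[5,9]} hit by 8; {[9,11],[8,12]} hit by 11; {[12,15]} hit by 15; {[17,18],[18,20]} hit by 18; {[21,25],[25,27]} hit by 25; {[28,29],[29,30]} hit by 29.
Points: 8, 11, 15, 18, 25, 29 (6 total).

29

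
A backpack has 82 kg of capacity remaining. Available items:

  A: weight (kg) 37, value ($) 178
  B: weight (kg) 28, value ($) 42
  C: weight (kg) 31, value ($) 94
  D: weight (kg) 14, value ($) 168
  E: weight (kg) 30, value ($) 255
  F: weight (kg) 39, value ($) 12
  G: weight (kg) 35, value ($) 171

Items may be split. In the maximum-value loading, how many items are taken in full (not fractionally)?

3

Sort by value per unit weight and fill in that order.
Ratios (sorted): D 12.00, E 8.50, G 4.89, A 4.81, C 3.03, B 1.50, F 0.31
take D (14 @ 168); take E (30 @ 255); take G (35 @ 171); take 3/37 of A → 14.43. Capacity used 82/82.
3 item(s) taken whole; one partial (take 3/37 of A).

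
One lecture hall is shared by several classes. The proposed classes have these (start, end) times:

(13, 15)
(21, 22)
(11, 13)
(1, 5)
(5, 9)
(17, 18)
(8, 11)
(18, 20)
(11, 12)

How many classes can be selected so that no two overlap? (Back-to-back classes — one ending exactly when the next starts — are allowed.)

7

Sorted by end: (1,5)  (5,9)  (8,11)  (11,12)  (11,13)  (13,15)  (17,18)  (18,20)  (21,22)
take (1,5); take (5,9); take (11,12); take (13,15); take (17,18); take (18,20); take (21,22).
Selected 7 classes.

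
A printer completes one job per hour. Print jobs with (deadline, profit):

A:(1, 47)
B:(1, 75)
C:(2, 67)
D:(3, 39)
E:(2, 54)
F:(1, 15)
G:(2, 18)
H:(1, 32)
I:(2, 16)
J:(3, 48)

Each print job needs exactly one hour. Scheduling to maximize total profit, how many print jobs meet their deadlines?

Sort by profit descending; place each in the latest free slot ≤ its deadline.
By profit: B(d1,75), C(d2,67), E(d2,54), J(d3,48), A(d1,47), D(d3,39), H(d1,32), G(d2,18), I(d2,16), F(d1,15)
B→slot 1; C→slot 2; E skipped; J→slot 3; A skipped; D skipped; H skipped; G skipped; I skipped; F skipped.
3 of 10 scheduled.

3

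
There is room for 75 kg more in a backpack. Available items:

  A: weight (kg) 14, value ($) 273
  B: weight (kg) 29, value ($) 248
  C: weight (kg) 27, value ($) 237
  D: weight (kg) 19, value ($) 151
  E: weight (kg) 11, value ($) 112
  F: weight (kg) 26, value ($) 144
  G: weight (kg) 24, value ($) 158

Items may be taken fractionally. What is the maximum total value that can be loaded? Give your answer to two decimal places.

818.69

Greedy by value/weight ratio, highest first.
Order: A (273/14=19.50) > E (112/11=10.18) > C (237/27=8.78) > B (248/29=8.55) > D (151/19=7.95) > G (158/24=6.58) > F (144/26=5.54)
Fill: take A (14 @ 273) → take E (11 @ 112) → take C (27 @ 237) → take 23/29 of B → 196.69; 75/75 used.
Total value = 818.69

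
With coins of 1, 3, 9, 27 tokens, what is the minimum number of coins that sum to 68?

6

Greedy: take as many of the largest coin as possible, then repeat with the remainder.
68 − 2×27→14 − 1×9→5 − 1×3→2 − 2×1→0
Total coins = 2 + 1 + 1 + 2 = 6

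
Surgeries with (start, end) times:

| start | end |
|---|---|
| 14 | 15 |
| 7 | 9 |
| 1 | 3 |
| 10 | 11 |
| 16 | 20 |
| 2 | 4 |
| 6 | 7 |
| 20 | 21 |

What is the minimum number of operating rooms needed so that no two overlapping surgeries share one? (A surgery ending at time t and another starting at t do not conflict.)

2

The answer is the maximum number of intervals overlapping at any instant.
starts: [1, 2, 6, 7, 10, 14, 16, 20]
ends:   [3, 4, 7, 9, 11, 15, 20, 21]
s1→1 s2→2  — peak 2.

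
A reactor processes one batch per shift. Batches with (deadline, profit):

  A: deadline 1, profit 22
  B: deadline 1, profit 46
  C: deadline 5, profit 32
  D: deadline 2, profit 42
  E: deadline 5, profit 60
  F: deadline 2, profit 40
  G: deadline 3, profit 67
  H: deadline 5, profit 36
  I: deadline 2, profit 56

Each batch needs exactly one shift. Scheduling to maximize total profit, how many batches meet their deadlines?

Sort by profit descending; place each in the latest free slot ≤ its deadline.
By profit: G(d3,67), E(d5,60), I(d2,56), B(d1,46), D(d2,42), F(d2,40), H(d5,36), C(d5,32), A(d1,22)
G→slot 3; E→slot 5; I→slot 2; B→slot 1; D skipped; F skipped; H→slot 4; C skipped; A skipped.
5 of 9 scheduled.

5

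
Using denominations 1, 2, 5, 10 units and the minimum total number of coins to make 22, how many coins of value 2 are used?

1

22 = 2×10 + 1×2
Count of 2: 1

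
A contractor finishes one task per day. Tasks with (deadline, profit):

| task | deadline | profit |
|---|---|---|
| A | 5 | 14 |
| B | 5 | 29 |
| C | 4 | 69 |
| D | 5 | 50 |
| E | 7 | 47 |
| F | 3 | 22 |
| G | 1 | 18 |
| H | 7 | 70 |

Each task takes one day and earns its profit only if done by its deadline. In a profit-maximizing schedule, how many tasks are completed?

By profit: H(d7,70), C(d4,69), D(d5,50), E(d7,47), B(d5,29), F(d3,22), G(d1,18), A(d5,14)
H→slot 7; C→slot 4; D→slot 5; E→slot 6; B→slot 3; F→slot 2; G→slot 1; A skipped.
7 of 8 scheduled.

7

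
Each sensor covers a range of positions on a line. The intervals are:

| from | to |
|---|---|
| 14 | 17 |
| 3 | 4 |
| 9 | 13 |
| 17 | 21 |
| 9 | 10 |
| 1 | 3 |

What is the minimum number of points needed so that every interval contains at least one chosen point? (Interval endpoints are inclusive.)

Sorted: [1,3] [3,4] [9,10] [9,13] [14,17] [17,21]
{[1,3],[3,4]} hit by 3; {[9,10],[9,13]} hit by 10; {[14,17],[17,21]} hit by 17.
Points: 3, 10, 17 (3 total).

3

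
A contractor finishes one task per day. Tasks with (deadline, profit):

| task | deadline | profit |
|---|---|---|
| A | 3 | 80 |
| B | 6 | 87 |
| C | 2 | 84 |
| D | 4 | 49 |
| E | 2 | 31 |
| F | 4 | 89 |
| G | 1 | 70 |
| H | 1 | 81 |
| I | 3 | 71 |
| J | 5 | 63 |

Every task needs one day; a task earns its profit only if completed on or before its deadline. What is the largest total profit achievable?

484

Sort by profit descending; place each in the latest free slot ≤ its deadline.
By profit: F(d4,89), B(d6,87), C(d2,84), H(d1,81), A(d3,80), I(d3,71), G(d1,70), J(d5,63), D(d4,49), E(d2,31)
F→slot 4; B→slot 6; C→slot 2; H→slot 1; A→slot 3; I skipped; G skipped; J→slot 5; D skipped; E skipped.
Profit = 81 + 84 + 80 + 89 + 63 + 87 = 484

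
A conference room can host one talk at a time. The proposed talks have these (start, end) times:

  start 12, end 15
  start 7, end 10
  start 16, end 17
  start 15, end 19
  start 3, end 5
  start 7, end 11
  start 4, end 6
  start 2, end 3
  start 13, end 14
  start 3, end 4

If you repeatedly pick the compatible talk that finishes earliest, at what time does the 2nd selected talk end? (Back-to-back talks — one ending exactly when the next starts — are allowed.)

4

Greedy by earliest finish: after sorting by end time, pick each interval compatible with the last pick.
By end time: (2,3), (3,4), (3,5), (4,6), (7,10), (7,11), (13,14), (12,15), (16,17), (15,19).
Pick (2,3); next start ≥ 3 → (3,4); next start ≥ 4 → (4,6); next start ≥ 6 → (7,10); next start ≥ 10 → (13,14); next start ≥ 14 → (16,17).
Selected: (2,3) (3,4) (4,6) (7,10) (13,14) (16,17)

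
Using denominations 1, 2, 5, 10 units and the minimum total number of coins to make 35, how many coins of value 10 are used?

3

35 − 3×10→5 − 1×5→0
Count of 10: 3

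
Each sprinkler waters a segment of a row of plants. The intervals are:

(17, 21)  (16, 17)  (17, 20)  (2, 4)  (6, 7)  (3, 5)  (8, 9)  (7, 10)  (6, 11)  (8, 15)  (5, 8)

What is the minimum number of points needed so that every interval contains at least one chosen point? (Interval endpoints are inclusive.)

4

Process intervals by earliest right end; each time one isn't hit yet, stab at its right endpoint.
Sorted: [2,4] [3,5] [6,7] [5,8] [8,9] [7,10] [6,11] [8,15] [16,17] [17,20] [17,21]
{[2,4],[3,5]} hit by 4; {[6,7],[5,8]} hit by 7; {[8,9],[7,10],[6,11],[8,15]} hit by 9; {[16,17],[17,20],[17,21]} hit by 17.
Points: 4, 7, 9, 17 (4 total).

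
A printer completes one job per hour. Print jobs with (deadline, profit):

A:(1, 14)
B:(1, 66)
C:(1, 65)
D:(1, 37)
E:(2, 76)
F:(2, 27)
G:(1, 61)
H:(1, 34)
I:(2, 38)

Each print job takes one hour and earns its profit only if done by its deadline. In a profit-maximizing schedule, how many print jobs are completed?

2

Profit order: E=76 B=66 C=65 G=61 I=38 D=37 H=34 F=27 A=14
Assign: E→slot 2, B→slot 1, C skipped, G skipped, I skipped, D skipped, H skipped, F skipped, A skipped.
Slots: [1:B] [2:E]
2 of 9 scheduled.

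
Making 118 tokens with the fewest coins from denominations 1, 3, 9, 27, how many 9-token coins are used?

Use the largest denomination that fits, subtract, and repeat.
118 = 4×27 + 1×9 + 1×1
Count of 9: 1

1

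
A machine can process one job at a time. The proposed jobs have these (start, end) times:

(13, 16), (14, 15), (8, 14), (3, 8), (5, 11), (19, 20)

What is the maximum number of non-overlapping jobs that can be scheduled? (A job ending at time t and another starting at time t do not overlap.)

By end time: (3,8), (5,11), (8,14), (14,15), (13,16), (19,20).
Pick (3,8); next start ≥ 8 → (8,14); next start ≥ 14 → (14,15); next start ≥ 15 → (19,20).
Selected 4 jobs.

4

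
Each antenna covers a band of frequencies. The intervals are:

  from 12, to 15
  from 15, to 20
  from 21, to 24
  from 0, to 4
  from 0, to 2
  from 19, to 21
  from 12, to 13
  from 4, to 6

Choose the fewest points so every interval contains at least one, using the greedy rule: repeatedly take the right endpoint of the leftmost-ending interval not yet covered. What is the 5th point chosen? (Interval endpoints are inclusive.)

24

Sorted: [0,2] [0,4] [4,6] [12,13] [12,15] [15,20] [19,21] [21,24]
{[0,2],[0,4]} hit by 2; {[4,6]} hit by 6; {[12,13],[12,15]} hit by 13; {[15,20],[19,21]} hit by 20; {[21,24]} hit by 24.
Points: 2, 6, 13, 20, 24 (5 total).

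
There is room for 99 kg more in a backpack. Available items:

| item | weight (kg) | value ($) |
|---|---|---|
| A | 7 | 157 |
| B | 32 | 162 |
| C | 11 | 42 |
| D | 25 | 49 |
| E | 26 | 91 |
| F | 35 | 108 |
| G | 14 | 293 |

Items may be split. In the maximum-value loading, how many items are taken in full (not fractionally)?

Order: A (157/7=22.43) > G (293/14=20.93) > B (162/32=5.06) > C (42/11=3.82) > E (91/26=3.50) > F (108/35=3.09) > D (49/25=1.96)
Fill: take A (7 @ 157) → take G (14 @ 293) → take B (32 @ 162) → take C (11 @ 42) → take E (26 @ 91) → take 9/35 of F → 27.77; 99/99 used.
5 item(s) taken whole; one partial (take 9/35 of F).

5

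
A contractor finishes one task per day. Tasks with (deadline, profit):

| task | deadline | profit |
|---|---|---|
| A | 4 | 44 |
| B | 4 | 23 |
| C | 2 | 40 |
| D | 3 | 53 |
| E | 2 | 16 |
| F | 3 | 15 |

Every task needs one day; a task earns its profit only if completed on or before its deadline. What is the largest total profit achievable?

By profit: D(d3,53), A(d4,44), C(d2,40), B(d4,23), E(d2,16), F(d3,15)
D→slot 3; A→slot 4; C→slot 2; B→slot 1; E skipped; F skipped.
Profit = 23 + 40 + 53 + 44 = 160

160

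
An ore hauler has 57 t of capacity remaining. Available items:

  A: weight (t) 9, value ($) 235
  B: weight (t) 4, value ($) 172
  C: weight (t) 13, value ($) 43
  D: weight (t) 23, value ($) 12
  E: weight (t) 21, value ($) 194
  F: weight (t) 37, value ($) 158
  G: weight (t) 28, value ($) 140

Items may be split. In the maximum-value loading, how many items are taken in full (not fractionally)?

3

Sort by value per unit weight and fill in that order.
Order: B (172/4=43.00) > A (235/9=26.11) > E (194/21=9.24) > G (140/28=5.00) > F (158/37=4.27) > C (43/13=3.31) > D (12/23=0.52)
Fill: take B (4 @ 172) → take A (9 @ 235) → take E (21 @ 194) → take 23/28 of G → 115.00; 57/57 used.
3 item(s) taken whole; one partial (take 23/28 of G).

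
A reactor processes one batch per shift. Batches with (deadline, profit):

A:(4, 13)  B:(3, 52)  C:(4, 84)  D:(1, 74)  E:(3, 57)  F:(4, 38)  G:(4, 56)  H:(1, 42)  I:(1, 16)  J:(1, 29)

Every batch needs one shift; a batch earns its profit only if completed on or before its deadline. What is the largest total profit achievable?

271

Take jobs in profit order; each goes to the latest open slot no later than its deadline.
By profit: C(d4,84), D(d1,74), E(d3,57), G(d4,56), B(d3,52), H(d1,42), F(d4,38), J(d1,29), I(d1,16), A(d4,13)
C→slot 4; D→slot 1; E→slot 3; G→slot 2; B skipped; H skipped; F skipped; J skipped; I skipped; A skipped.
Profit = 74 + 56 + 57 + 84 = 271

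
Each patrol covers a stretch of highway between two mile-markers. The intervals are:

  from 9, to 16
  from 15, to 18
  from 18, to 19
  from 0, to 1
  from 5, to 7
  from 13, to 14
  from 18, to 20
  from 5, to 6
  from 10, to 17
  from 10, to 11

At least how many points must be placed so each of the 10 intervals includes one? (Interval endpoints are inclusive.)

5

Sort by right endpoint; whenever an interval is uncovered, place a point at its right end.
By right end: [0,1]  [5,6]  [5,7]  [10,11]  [13,14]  [9,16]  [10,17]  [15,18]  [18,19]  [18,20]
[0,1] uncovered → point at 1; [5,6] uncovered → point at 6; [10,11] uncovered → point at 11; [13,14] uncovered → point at 14; [15,18] uncovered → point at 18.
Points: 1, 6, 11, 14, 18 (5 total).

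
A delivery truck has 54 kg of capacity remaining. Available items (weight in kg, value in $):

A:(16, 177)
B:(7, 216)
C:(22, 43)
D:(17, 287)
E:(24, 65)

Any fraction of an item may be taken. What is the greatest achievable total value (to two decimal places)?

Sort by value per unit weight and fill in that order.
Ratios (sorted): B 30.86, D 16.88, A 11.06, E 2.71, C 1.95
take B (7 @ 216); take D (17 @ 287); take A (16 @ 177); take 14/24 of E → 37.92. Capacity used 54/54.
Total value = 717.92

717.92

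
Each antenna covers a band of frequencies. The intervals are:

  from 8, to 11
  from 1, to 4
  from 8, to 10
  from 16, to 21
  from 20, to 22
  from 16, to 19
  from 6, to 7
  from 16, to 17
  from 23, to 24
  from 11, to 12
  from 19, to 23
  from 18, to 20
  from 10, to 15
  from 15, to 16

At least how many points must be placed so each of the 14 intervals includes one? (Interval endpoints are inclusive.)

Process intervals by earliest right end; each time one isn't hit yet, stab at its right endpoint.
By right end: [1,4]  [6,7]  [8,10]  [8,11]  [11,12]  [10,15]  [15,16]  [16,17]  [16,19]  [18,20]  [16,21]  [20,22]  [19,23]  [23,24]
[1,4] uncovered → point at 4; [6,7] uncovered → point at 7; [8,10] uncovered → point at 10; [11,12] uncovered → point at 12; [15,16] uncovered → point at 16; [18,20] uncovered → point at 20; [23,24] uncovered → point at 24.
Points: 4, 7, 10, 12, 16, 20, 24 (7 total).

7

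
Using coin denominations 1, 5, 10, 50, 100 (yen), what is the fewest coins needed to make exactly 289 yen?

11

Use the largest denomination that fits, subtract, and repeat.
289 − 2×100→89 − 1×50→39 − 3×10→9 − 1×5→4 − 4×1→0
Total coins = 2 + 1 + 3 + 1 + 4 = 11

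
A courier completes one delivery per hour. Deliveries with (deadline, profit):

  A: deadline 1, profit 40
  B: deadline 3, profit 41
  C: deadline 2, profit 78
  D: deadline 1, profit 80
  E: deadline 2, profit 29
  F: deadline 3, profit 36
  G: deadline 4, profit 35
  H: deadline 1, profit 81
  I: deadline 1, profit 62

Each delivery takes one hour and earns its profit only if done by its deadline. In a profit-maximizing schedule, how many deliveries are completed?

Profit order: H=81 D=80 C=78 I=62 B=41 A=40 F=36 G=35 E=29
Assign: H→slot 1, D skipped, C→slot 2, I skipped, B→slot 3, A skipped, F skipped, G→slot 4, E skipped.
Slots: [1:H] [2:C] [3:B] [4:G]
4 of 9 scheduled.

4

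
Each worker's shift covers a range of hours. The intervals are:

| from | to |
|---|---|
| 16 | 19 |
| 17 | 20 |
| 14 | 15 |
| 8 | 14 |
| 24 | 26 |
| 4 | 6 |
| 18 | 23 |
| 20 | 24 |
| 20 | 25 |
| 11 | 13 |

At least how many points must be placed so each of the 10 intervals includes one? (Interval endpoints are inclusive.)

Process intervals by earliest right end; each time one isn't hit yet, stab at its right endpoint.
By right end: [4,6]  [11,13]  [8,14]  [14,15]  [16,19]  [17,20]  [18,23]  [20,24]  [20,25]  [24,26]
[4,6] uncovered → point at 6; [11,13] uncovered → point at 13; [14,15] uncovered → point at 15; [16,19] uncovered → point at 19; [20,24] uncovered → point at 24.
Points: 6, 13, 15, 19, 24 (5 total).

5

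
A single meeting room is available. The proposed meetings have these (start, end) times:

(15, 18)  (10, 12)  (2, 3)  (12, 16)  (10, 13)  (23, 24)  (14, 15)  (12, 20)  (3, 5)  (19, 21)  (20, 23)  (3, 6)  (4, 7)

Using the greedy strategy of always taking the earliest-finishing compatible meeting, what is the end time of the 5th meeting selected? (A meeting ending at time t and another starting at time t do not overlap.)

18

Sorted by end: (2,3)  (3,5)  (3,6)  (4,7)  (10,12)  (10,13)  (14,15)  (12,16)  (15,18)  (12,20)  (19,21)  (20,23)  (23,24)
take (2,3); take (3,5); take (10,12); take (14,15); take (15,18); skip (12,20); take (19,21); skip (20,23); take (23,24).
Selected: (2,3) (3,5) (10,12) (14,15) (15,18) (19,21) (23,24)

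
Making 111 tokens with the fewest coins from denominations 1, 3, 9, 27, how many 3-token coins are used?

1

111 − 4×27→3 − 1×3→0
Count of 3: 1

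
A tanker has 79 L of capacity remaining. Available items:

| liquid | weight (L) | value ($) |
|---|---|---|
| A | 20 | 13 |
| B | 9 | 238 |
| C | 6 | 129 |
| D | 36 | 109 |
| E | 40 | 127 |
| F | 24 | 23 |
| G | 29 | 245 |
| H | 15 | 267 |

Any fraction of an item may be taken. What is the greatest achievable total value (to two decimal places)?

Sort by value per unit weight and fill in that order.
Order: B (238/9=26.44) > C (129/6=21.50) > H (267/15=17.80) > G (245/29=8.45) > E (127/40=3.17) > D (109/36=3.03) > F (23/24=0.96) > A (13/20=0.65)
Fill: take B (9 @ 238) → take C (6 @ 129) → take H (15 @ 267) → take G (29 @ 245) → take 20/40 of E → 63.50; 79/79 used.
Total value = 942.50

942.50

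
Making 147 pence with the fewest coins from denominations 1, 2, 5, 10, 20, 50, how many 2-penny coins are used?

1

Use the largest denomination that fits, subtract, and repeat.
147 − 2×50→47 − 2×20→7 − 1×5→2 − 1×2→0
Count of 2: 1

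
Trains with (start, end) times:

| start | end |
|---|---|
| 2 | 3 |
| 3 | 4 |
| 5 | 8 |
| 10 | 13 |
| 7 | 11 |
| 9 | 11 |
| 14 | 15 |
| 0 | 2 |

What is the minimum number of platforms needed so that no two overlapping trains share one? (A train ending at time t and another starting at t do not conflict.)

The answer is the maximum number of intervals overlapping at any instant.
starts: [0, 2, 3, 5, 7, 9, 10, 14]
ends:   [2, 3, 4, 8, 11, 11, 13, 15]
s0→1 e2→0 s2→1 e3→0 s3→1 e4→0 s5→1 s7→2 e8→1 s9→2 s10→3  — peak 3.

3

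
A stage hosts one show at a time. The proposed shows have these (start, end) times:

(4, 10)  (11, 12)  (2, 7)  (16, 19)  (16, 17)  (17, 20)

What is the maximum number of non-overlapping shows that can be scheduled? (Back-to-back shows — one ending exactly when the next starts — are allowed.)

4

By end time: (2,7), (4,10), (11,12), (16,17), (16,19), (17,20).
Pick (2,7); next start ≥ 7 → (11,12); next start ≥ 12 → (16,17); next start ≥ 17 → (17,20).
Selected 4 shows.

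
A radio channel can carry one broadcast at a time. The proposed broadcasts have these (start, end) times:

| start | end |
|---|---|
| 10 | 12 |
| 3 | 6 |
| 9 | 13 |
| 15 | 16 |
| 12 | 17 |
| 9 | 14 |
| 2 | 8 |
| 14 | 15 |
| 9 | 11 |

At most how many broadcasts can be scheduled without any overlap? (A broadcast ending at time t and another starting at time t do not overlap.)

Order by finish time; keep every interval that doesn't clash with the previous kept one.
By end time: (3,6), (2,8), (9,11), (10,12), (9,13), (9,14), (14,15), (15,16), (12,17).
Pick (3,6); next start ≥ 6 → (9,11); next start ≥ 11 → (14,15); next start ≥ 15 → (15,16).
Selected 4 broadcasts.

4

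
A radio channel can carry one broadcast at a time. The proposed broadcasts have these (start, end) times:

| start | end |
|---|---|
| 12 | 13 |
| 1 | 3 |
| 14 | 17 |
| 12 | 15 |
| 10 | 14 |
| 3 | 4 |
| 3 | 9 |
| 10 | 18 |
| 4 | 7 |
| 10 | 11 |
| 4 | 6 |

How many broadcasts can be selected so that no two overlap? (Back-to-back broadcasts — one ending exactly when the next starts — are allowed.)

Sort by end time and greedily take each interval whose start is ≥ the last chosen end.
Sorted by end: (1,3)  (3,4)  (4,6)  (4,7)  (3,9)  (10,11)  (12,13)  (10,14)  (12,15)  (14,17)  (10,18)
take (1,3); take (3,4); take (4,6); take (10,11); take (12,13); take (14,17).
Selected 6 broadcasts.

6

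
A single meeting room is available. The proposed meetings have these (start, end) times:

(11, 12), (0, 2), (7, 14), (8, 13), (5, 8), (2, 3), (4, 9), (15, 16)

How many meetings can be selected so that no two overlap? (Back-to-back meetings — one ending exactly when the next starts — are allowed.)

Order by finish time; keep every interval that doesn't clash with the previous kept one.
Sorted by end: (0,2)  (2,3)  (5,8)  (4,9)  (11,12)  (8,13)  (7,14)  (15,16)
take (0,2); take (2,3); take (5,8); take (11,12); take (15,16).
Selected 5 meetings.

5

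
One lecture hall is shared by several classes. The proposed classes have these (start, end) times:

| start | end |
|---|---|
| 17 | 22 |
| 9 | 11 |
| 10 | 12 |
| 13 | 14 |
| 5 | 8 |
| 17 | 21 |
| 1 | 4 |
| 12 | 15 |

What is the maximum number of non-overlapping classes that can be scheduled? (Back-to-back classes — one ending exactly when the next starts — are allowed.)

5

Sorted by end: (1,4)  (5,8)  (9,11)  (10,12)  (13,14)  (12,15)  (17,21)  (17,22)
take (1,4); take (5,8); take (9,11); take (13,14); take (17,21).
Selected 5 classes.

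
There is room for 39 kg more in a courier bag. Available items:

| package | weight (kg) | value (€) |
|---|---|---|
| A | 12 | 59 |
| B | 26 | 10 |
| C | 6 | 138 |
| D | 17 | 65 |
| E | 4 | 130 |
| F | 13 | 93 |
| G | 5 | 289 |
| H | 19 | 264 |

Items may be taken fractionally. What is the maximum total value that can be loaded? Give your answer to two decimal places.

Order: G (289/5=57.80) > E (130/4=32.50) > C (138/6=23.00) > H (264/19=13.89) > F (93/13=7.15) > A (59/12=4.92) > D (65/17=3.82) > B (10/26=0.38)
Fill: take G (5 @ 289) → take E (4 @ 130) → take C (6 @ 138) → take H (19 @ 264) → take 5/13 of F → 35.77; 39/39 used.
Total value = 856.77

856.77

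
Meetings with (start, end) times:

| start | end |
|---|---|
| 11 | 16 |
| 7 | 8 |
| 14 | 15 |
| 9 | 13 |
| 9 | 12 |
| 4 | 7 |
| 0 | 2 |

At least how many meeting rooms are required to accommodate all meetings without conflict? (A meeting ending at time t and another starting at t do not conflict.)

starts: [0, 4, 7, 9, 9, 11, 14]
ends:   [2, 7, 8, 12, 13, 15, 16]
s0→1 e2→0 s4→1 e7→0 s7→1 e8→0 s9→1 s9→2 s11→3  — peak 3.

3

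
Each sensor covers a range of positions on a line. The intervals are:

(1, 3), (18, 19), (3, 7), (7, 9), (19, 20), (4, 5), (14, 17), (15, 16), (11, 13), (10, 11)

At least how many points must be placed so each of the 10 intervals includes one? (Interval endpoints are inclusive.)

6

Process intervals by earliest right end; each time one isn't hit yet, stab at its right endpoint.
Sorted: [1,3] [4,5] [3,7] [7,9] [10,11] [11,13] [15,16] [14,17] [18,19] [19,20]
{[1,3]} hit by 3; {[4,5],[3,7]} hit by 5; {[7,9]} hit by 9; {[10,11],[11,13]} hit by 11; {[15,16],[14,17]} hit by 16; {[18,19],[19,20]} hit by 19.
Points: 3, 5, 9, 11, 16, 19 (6 total).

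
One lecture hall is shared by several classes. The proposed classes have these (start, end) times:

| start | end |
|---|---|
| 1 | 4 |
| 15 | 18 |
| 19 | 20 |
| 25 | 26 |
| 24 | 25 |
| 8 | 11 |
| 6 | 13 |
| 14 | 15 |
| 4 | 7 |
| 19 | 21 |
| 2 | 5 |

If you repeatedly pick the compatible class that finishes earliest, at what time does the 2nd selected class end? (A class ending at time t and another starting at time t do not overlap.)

7

By end time: (1,4), (2,5), (4,7), (8,11), (6,13), (14,15), (15,18), (19,20), (19,21), (24,25), (25,26).
Pick (1,4); next start ≥ 4 → (4,7); next start ≥ 7 → (8,11); next start ≥ 11 → (14,15); next start ≥ 15 → (15,18); next start ≥ 18 → (19,20); next start ≥ 20 → (24,25); next start ≥ 25 → (25,26).
Selected: (1,4) (4,7) (8,11) (14,15) (15,18) (19,20) (24,25) (25,26)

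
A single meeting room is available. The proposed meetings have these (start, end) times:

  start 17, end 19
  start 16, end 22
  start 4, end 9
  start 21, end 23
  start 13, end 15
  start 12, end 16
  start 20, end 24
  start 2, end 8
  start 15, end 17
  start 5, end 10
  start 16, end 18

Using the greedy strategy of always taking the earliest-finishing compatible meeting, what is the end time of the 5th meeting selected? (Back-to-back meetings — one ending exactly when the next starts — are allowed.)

Sorted by end: (2,8)  (4,9)  (5,10)  (13,15)  (12,16)  (15,17)  (16,18)  (17,19)  (16,22)  (21,23)  (20,24)
take (2,8); take (13,15); skip (12,16); take (15,17); skip (16,18); take (17,19); take (21,23).
Selected: (2,8) (13,15) (15,17) (17,19) (21,23)

23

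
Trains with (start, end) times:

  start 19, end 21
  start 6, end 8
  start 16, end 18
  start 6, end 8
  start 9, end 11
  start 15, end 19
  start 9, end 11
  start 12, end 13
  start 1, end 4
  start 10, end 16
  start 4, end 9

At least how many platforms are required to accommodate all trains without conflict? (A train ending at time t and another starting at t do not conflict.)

The answer is the maximum number of intervals overlapping at any instant.
Events (time:±→running): 1:+→1 4:-→0 4:+→1 6:+→2 6:+→3 … peak 3.

3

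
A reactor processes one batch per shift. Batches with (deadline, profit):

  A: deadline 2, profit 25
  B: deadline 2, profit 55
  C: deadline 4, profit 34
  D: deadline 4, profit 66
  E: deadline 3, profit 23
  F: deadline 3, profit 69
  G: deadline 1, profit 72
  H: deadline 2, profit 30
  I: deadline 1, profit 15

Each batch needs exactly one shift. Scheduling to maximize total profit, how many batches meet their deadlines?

Profit order: G=72 F=69 D=66 B=55 C=34 H=30 A=25 E=23 I=15
Assign: G→slot 1, F→slot 3, D→slot 4, B→slot 2, C skipped, H skipped, A skipped, E skipped, I skipped.
Slots: [1:G] [2:B] [3:F] [4:D]
4 of 9 scheduled.

4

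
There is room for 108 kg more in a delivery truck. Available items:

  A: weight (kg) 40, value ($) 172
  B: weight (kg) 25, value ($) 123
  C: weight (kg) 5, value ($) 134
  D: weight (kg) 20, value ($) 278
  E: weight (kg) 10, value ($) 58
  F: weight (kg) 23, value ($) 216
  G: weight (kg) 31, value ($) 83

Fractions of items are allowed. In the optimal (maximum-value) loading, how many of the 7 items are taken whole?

Greedy by value/weight ratio, highest first.
Order: C (134/5=26.80) > D (278/20=13.90) > F (216/23=9.39) > E (58/10=5.80) > B (123/25=4.92) > A (172/40=4.30) > G (83/31=2.68)
Fill: take C (5 @ 134) → take D (20 @ 278) → take F (23 @ 216) → take E (10 @ 58) → take B (25 @ 123) → take 25/40 of A → 107.50; 108/108 used.
5 item(s) taken whole; one partial (take 25/40 of A).

5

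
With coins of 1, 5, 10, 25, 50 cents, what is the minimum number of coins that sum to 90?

4

90 = 1×50 + 1×25 + 1×10 + 1×5
Total coins = 1 + 1 + 1 + 1 = 4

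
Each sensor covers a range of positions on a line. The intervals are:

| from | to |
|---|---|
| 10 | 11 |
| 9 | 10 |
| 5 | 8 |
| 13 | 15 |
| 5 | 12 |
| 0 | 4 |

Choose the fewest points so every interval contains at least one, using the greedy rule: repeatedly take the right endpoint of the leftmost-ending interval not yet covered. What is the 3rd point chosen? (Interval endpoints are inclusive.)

Sort by right endpoint; whenever an interval is uncovered, place a point at its right end.
By right end: [0,4]  [5,8]  [9,10]  [10,11]  [5,12]  [13,15]
[0,4] uncovered → point at 4; [5,8] uncovered → point at 8; [9,10] uncovered → point at 10; [13,15] uncovered → point at 15.
Points: 4, 8, 10, 15 (4 total).

10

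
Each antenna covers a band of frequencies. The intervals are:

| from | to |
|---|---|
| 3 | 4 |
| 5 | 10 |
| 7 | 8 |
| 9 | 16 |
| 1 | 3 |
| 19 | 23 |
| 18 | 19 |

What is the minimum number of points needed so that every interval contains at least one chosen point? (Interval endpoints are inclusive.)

4

Sorted: [1,3] [3,4] [7,8] [5,10] [9,16] [18,19] [19,23]
{[1,3],[3,4]} hit by 3; {[7,8],[5,10]} hit by 8; {[9,16]} hit by 16; {[18,19],[19,23]} hit by 19.
Points: 3, 8, 16, 19 (4 total).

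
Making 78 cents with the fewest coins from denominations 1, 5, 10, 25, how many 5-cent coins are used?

0

78 = 3×25 + 3×1
Count of 5: 0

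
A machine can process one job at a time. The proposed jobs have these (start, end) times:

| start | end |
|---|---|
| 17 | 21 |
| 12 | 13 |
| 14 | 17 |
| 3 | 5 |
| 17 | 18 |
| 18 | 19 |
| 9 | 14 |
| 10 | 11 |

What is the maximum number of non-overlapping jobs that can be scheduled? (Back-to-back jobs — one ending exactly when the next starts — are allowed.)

By end time: (3,5), (10,11), (12,13), (9,14), (14,17), (17,18), (18,19), (17,21).
Pick (3,5); next start ≥ 5 → (10,11); next start ≥ 11 → (12,13); next start ≥ 13 → (14,17); next start ≥ 17 → (17,18); next start ≥ 18 → (18,19).
Selected 6 jobs.

6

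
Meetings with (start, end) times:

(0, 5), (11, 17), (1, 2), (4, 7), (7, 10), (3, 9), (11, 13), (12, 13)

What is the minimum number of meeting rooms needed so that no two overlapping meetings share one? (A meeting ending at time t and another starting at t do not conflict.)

starts: [0, 1, 3, 4, 7, 11, 11, 12]
ends:   [2, 5, 7, 9, 10, 13, 13, 17]
s0→1 s1→2 e2→1 s3→2 s4→3  — peak 3.

3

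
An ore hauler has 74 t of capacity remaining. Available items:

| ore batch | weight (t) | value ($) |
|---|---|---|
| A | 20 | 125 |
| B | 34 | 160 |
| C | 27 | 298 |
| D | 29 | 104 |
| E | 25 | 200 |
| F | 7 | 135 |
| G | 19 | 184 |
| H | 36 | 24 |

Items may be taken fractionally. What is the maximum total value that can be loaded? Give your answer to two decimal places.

Sort by value per unit weight and fill in that order.
Ratios (sorted): F 19.29, C 11.04, G 9.68, E 8.00, A 6.25, B 4.71, D 3.59, H 0.67
take F (7 @ 135); take C (27 @ 298); take G (19 @ 184); take 21/25 of E → 168.00. Capacity used 74/74.
Total value = 785.00

785.00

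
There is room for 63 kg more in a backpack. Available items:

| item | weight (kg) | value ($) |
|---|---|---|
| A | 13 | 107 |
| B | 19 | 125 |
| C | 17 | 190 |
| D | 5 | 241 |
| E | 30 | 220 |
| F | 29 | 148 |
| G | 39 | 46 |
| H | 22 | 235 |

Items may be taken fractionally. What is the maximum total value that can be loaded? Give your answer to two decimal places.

817.00

Ratios (sorted): D 48.20, C 11.18, H 10.68, A 8.23, E 7.33, B 6.58, F 5.10, G 1.18
take D (5 @ 241); take C (17 @ 190); take H (22 @ 235); take A (13 @ 107); take 6/30 of E → 44.00. Capacity used 63/63.
Total value = 817.00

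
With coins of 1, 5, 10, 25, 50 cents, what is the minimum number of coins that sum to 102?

102 = 2×50 + 2×1
Total coins = 2 + 2 = 4

4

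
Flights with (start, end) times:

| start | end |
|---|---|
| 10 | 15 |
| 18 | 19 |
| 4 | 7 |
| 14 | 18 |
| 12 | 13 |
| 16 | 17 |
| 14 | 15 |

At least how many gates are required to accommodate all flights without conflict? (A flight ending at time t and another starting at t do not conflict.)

3

Count concurrent intervals with a sweep; the peak is the room count.
Events (time:±→running): 4:+→1 7:-→0 10:+→1 12:+→2 13:-→1 14:+→2 14:+→3 … peak 3.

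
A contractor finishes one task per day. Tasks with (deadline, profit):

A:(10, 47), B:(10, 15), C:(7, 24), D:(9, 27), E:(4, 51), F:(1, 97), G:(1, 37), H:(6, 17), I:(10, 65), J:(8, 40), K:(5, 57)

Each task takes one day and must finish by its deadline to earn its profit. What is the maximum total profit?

440

Take jobs in profit order; each goes to the latest open slot no later than its deadline.
By profit: F(d1,97), I(d10,65), K(d5,57), E(d4,51), A(d10,47), J(d8,40), G(d1,37), D(d9,27), C(d7,24), H(d6,17), B(d10,15)
F→slot 1; I→slot 10; K→slot 5; E→slot 4; A→slot 9; J→slot 8; G skipped; D→slot 7; C→slot 6; H→slot 3; B→slot 2.
Profit = 97 + 15 + 17 + 51 + 57 + 24 + 27 + 40 + 47 + 65 = 440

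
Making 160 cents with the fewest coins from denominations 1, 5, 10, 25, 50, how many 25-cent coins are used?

0

160 − 3×50→10 − 1×10→0
Count of 25: 0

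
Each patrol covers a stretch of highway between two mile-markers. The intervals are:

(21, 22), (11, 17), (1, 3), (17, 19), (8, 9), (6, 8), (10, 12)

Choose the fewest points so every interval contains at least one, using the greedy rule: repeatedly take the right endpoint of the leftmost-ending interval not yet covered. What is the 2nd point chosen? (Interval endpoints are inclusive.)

8

By right end: [1,3]  [6,8]  [8,9]  [10,12]  [11,17]  [17,19]  [21,22]
[1,3] uncovered → point at 3; [6,8] uncovered → point at 8; [10,12] uncovered → point at 12; [17,19] uncovered → point at 19; [21,22] uncovered → point at 22.
Points: 3, 8, 12, 19, 22 (5 total).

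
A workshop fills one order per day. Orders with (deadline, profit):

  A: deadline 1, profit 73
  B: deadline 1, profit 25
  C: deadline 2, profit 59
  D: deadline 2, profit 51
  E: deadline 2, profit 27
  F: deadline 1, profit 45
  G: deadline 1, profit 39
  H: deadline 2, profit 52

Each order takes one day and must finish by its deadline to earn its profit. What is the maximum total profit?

132

By profit: A(d1,73), C(d2,59), H(d2,52), D(d2,51), F(d1,45), G(d1,39), E(d2,27), B(d1,25)
A→slot 1; C→slot 2; H skipped; D skipped; F skipped; G skipped; E skipped; B skipped.
Profit = 73 + 59 = 132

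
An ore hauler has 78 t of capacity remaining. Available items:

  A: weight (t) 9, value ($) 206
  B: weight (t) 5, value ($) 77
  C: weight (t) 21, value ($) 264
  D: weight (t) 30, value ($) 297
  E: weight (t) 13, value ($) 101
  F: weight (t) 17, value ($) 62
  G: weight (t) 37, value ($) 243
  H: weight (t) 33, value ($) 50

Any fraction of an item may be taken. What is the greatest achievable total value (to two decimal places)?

945.00

Sort by value per unit weight and fill in that order.
Order: A (206/9=22.89) > B (77/5=15.40) > C (264/21=12.57) > D (297/30=9.90) > E (101/13=7.77) > G (243/37=6.57) > F (62/17=3.65) > H (50/33=1.52)
Fill: take A (9 @ 206) → take B (5 @ 77) → take C (21 @ 264) → take D (30 @ 297) → take E (13 @ 101); 78/78 used.
Total value = 945.00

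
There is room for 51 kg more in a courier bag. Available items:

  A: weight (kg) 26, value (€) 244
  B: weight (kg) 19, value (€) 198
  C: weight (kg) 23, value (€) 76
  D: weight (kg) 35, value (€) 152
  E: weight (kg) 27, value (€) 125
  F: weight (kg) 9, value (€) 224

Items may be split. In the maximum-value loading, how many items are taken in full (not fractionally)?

2

Order: F (224/9=24.89) > B (198/19=10.42) > A (244/26=9.38) > E (125/27=4.63) > D (152/35=4.34) > C (76/23=3.30)
Fill: take F (9 @ 224) → take B (19 @ 198) → take 23/26 of A → 215.85; 51/51 used.
2 item(s) taken whole; one partial (take 23/26 of A).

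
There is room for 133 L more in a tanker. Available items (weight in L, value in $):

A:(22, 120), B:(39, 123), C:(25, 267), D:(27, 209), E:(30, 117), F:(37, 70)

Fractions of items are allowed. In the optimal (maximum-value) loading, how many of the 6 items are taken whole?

4

Order: C (267/25=10.68) > D (209/27=7.74) > A (120/22=5.45) > E (117/30=3.90) > B (123/39=3.15) > F (70/37=1.89)
Fill: take C (25 @ 267) → take D (27 @ 209) → take A (22 @ 120) → take E (30 @ 117) → take 29/39 of B → 91.46; 133/133 used.
4 item(s) taken whole; one partial (take 29/39 of B).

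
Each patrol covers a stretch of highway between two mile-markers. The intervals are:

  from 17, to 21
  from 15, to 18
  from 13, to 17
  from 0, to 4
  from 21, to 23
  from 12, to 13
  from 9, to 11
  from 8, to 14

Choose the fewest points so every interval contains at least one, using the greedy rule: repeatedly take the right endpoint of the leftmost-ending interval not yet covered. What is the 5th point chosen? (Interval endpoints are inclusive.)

Process intervals by earliest right end; each time one isn't hit yet, stab at its right endpoint.
By right end: [0,4]  [9,11]  [12,13]  [8,14]  [13,17]  [15,18]  [17,21]  [21,23]
[0,4] uncovered → point at 4; [9,11] uncovered → point at 11; [12,13] uncovered → point at 13; [15,18] uncovered → point at 18; [21,23] uncovered → point at 23.
Points: 4, 11, 13, 18, 23 (5 total).

23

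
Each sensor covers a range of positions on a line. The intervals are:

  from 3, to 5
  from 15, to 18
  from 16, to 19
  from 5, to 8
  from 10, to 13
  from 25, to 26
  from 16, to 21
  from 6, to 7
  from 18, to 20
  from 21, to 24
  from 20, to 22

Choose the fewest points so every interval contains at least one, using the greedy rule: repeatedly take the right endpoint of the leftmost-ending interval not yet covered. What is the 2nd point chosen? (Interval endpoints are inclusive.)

7

Process intervals by earliest right end; each time one isn't hit yet, stab at its right endpoint.
Sorted: [3,5] [6,7] [5,8] [10,13] [15,18] [16,19] [18,20] [16,21] [20,22] [21,24] [25,26]
{[3,5]} hit by 5; {[6,7],[5,8]} hit by 7; {[10,13]} hit by 13; {[15,18],[16,19],[18,20],[16,21]} hit by 18; {[20,22],[21,24]} hit by 22; {[25,26]} hit by 26.
Points: 5, 7, 13, 18, 22, 26 (6 total).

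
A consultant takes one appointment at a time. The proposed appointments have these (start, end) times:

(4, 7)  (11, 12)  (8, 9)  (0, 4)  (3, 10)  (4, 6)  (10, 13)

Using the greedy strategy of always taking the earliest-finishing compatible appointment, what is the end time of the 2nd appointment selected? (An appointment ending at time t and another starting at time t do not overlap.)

Sort by end time and greedily take each interval whose start is ≥ the last chosen end.
By end time: (0,4), (4,6), (4,7), (8,9), (3,10), (11,12), (10,13).
Pick (0,4); next start ≥ 4 → (4,6); next start ≥ 6 → (8,9); next start ≥ 9 → (11,12).
Selected: (0,4) (4,6) (8,9) (11,12)

6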